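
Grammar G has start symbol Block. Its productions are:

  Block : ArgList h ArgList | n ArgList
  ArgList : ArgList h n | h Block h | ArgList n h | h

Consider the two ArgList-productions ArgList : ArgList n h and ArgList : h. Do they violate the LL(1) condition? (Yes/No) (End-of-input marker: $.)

Yes

FIRST(ArgList n h) = { h } and FIRST(h) = { h }.
Both contain h, so the two alternatives are not disjoint — LL(1) conflict.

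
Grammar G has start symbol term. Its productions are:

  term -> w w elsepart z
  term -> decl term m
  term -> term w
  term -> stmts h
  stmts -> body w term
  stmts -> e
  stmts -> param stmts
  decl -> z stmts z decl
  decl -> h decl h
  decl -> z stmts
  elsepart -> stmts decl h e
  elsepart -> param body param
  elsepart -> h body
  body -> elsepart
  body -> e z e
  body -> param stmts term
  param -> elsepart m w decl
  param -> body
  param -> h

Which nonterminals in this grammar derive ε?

No nonterminal has an empty production or an RHS whose symbols are all nullable.

{ } (none)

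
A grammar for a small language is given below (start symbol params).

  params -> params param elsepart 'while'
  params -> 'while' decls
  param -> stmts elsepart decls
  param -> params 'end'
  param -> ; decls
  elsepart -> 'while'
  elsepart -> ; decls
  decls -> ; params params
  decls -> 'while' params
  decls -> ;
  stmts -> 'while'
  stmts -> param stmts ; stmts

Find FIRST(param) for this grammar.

From param -> stmts elsepart decls: add FIRST(stmts) = { 'while', ; }.
From param -> params 'end': add FIRST(params) = { 'while' }.
param -> ; decls contributes {;}.
Union: FIRST(param) = { 'while', ; }.

{ 'while', ; }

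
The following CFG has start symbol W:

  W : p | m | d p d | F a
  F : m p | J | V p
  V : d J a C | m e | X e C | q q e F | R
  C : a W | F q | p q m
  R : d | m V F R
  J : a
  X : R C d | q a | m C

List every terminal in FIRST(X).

{ d, m, q }

From X : R C d: add FIRST(R) = { d, m }.
X : q a contributes {q}.
X : m C contributes {m}.
Union: FIRST(X) = { d, m, q }.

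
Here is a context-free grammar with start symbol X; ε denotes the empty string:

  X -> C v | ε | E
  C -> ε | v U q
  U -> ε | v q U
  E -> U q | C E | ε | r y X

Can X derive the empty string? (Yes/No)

X has an ε-production, so X ⇒ ε.

Yes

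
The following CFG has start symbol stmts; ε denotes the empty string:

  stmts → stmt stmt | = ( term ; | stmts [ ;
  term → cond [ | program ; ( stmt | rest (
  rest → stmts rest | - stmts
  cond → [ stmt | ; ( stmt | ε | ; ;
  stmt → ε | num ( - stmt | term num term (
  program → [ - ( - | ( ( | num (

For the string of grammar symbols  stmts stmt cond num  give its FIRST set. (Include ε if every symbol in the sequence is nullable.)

Add FIRST(stmts)\{ε} = { (, -, ;, =, [, num }; stmts is nullable, continue.
Add FIRST(stmt)\{ε} = { (, -, ;, =, [, num }; stmt is nullable, continue.
Add FIRST(cond)\{ε} = { ;, [ }; cond is nullable, continue.
num is a terminal; add {num} and stop.

{ (, -, ;, =, [, num }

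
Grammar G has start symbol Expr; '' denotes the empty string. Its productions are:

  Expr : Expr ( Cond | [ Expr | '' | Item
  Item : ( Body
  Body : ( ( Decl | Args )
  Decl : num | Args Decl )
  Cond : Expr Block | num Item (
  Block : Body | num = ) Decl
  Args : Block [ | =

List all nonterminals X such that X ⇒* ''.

{ Expr }

Directly nullable (have an ''-production): Expr.
No other nonterminal has a production whose RHS symbols are all nullable.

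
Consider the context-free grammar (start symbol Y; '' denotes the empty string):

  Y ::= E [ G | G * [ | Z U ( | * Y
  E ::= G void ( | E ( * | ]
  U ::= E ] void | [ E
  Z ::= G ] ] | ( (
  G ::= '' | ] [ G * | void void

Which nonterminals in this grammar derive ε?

Directly nullable (have an ''-production): G.
No other nonterminal has a production whose RHS symbols are all nullable.

{ G }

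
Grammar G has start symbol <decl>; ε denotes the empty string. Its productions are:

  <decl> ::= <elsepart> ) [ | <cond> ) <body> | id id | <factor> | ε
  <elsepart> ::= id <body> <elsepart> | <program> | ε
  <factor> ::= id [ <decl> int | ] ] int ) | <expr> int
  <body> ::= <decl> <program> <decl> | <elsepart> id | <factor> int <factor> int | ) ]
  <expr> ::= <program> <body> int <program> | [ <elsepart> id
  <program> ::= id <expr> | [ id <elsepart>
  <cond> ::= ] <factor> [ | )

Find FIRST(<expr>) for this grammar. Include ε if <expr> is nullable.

{ [, id }

From <expr> ::= <program> <body> int <program>: add FIRST(<program>) = { [, id }.
<expr> ::= [ <elsepart> id contributes {[}.
Union: FIRST(<expr>) = { [, id }.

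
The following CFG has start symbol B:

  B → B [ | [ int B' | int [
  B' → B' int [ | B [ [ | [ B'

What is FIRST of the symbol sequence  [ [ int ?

[ is a terminal; add {[} and stop.

{ [ }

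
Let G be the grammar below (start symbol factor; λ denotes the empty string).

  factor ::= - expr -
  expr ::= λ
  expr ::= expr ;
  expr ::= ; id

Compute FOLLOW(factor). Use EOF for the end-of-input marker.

factor is the start symbol, so EOF ∈ FOLLOW(factor).
Union: FOLLOW(factor) = { EOF }.

{ EOF }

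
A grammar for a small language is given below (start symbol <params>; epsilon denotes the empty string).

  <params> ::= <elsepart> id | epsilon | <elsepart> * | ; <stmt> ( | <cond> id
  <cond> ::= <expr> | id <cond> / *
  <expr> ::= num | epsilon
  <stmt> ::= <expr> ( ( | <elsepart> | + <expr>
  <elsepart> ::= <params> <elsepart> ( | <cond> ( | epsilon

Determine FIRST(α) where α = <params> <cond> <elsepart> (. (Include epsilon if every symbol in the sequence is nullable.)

Add FIRST(<params>)\{epsilon} = { (, *, ;, id, num }; <params> is nullable, continue.
Add FIRST(<cond>)\{epsilon} = { id, num }; <cond> is nullable, continue.
Add FIRST(<elsepart>)\{epsilon} = { (, *, ;, id, num }; <elsepart> is nullable, continue.
( is a terminal; add {(} and stop.

{ (, *, ;, id, num }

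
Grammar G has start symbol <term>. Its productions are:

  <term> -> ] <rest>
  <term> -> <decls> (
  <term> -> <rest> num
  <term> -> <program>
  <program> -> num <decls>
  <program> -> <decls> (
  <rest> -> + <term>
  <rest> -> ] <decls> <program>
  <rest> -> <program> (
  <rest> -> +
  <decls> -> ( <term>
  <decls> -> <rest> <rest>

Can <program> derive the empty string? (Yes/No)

No nonterminal in this grammar is nullable.
No production of <program> has an RHS whose symbols are all nullable, so <program> is not nullable.

No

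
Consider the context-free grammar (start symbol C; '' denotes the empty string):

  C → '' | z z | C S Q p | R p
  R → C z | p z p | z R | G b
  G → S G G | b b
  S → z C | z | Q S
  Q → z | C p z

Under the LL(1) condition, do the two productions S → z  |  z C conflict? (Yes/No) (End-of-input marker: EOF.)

Yes

FIRST(z) = { z } and FIRST(z C) = { z }.
Both contain z, so the two alternatives are not disjoint — LL(1) conflict.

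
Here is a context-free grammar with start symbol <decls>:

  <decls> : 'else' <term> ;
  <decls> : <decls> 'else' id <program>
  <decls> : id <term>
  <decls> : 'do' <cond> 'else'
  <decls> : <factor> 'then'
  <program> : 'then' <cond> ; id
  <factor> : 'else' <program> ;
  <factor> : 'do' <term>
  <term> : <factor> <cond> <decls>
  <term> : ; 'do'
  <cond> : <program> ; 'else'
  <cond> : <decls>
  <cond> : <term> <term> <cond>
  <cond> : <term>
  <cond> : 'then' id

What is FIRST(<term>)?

{ 'do', 'else', ; }

From <term> : <factor> <cond> <decls>: add FIRST(<factor>) = { 'do', 'else' }.
<term> : ; 'do' contributes {;}.
Union: FIRST(<term>) = { 'do', 'else', ; }.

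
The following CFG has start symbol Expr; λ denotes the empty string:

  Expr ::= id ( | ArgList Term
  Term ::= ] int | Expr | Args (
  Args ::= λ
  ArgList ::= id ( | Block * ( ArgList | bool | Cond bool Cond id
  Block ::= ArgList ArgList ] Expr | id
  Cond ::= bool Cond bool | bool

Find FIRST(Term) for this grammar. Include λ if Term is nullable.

Term ::= ] int contributes {]}.
From Term ::= Expr: add FIRST(Expr) = { bool, id }.
From Term ::= Args (: Args nullable, take FIRST(Args) ∪ {(} = { ( }.
Union: FIRST(Term) = { (, ], bool, id }.

{ (, ], bool, id }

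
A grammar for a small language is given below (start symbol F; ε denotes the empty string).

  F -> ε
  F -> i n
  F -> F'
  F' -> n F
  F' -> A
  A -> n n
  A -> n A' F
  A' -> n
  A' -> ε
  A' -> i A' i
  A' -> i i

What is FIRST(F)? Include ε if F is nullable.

F -> ε contributes ε.
F -> i n contributes {i}.
From F -> F': add FIRST(F') = { n }.
Union: FIRST(F) = { i, n, ε }.

{ i, n, ε }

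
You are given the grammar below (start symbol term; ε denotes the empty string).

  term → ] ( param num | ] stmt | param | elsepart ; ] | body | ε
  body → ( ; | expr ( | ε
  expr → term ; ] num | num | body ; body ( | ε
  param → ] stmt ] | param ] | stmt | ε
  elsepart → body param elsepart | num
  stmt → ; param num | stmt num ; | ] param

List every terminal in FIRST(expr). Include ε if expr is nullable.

{ (, ;, ], num, ε }

From expr → term ; ] num: term nullable, take FIRST(term) ∪ {;} = { (, ;, ], num }.
expr → num contributes {num}.
From expr → body ; body (: body nullable, take FIRST(body) ∪ {;} = { (, ;, ], num }.
expr → ε contributes ε.
Union: FIRST(expr) = { (, ;, ], num, ε }.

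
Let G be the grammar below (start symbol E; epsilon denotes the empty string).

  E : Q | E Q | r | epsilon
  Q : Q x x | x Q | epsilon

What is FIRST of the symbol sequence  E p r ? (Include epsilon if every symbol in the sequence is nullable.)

Add FIRST(E)\{epsilon} = { r, x }; E is nullable, continue.
p is a terminal; add {p} and stop.

{ p, r, x }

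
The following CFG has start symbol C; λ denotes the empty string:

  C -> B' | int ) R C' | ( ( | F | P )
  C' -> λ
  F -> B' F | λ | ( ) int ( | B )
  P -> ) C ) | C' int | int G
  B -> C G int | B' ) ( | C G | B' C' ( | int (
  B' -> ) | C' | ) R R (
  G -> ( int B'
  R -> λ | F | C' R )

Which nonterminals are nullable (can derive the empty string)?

Directly nullable (have an λ-production): C', F, R.
B' -> C' with every symbol nullable, so B' is nullable.
C -> B' with every symbol nullable, so C is nullable.
No other nonterminal has a production whose RHS symbols are all nullable.

{ B', C, C', F, R }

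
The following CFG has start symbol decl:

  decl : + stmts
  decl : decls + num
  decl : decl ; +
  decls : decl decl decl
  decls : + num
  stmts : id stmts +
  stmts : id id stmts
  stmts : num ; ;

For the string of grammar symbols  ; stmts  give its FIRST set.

; is a terminal; add {;} and stop.

{ ; }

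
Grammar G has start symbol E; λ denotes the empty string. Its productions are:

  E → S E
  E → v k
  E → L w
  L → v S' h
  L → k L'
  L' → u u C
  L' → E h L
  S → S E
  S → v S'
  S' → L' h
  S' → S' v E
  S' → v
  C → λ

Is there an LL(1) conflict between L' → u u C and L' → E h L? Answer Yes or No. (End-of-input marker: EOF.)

No

FIRST(u u C) = { u } and FIRST(E h L) = { k, v }.
The FIRST sets are disjoint and neither alternative is nullable — no conflict.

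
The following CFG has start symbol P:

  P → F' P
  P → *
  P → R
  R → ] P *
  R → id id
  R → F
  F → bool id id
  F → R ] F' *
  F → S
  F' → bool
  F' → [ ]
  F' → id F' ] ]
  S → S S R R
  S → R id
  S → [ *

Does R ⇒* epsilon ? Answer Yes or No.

No nonterminal in this grammar is nullable.
No production of R has an RHS whose symbols are all nullable, so R is not nullable.

No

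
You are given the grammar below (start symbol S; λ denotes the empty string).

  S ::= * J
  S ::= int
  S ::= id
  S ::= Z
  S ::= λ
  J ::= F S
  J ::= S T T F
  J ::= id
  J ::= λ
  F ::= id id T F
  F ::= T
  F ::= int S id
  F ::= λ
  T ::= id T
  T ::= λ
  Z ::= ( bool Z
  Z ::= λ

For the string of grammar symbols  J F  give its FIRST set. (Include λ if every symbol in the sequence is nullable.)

Add FIRST(J)\{λ} = { (, *, id, int }; J is nullable, continue.
Add FIRST(F)\{λ} = { id, int }; F is nullable, continue.
Every symbol is nullable, so include λ.

{ (, *, id, int, λ }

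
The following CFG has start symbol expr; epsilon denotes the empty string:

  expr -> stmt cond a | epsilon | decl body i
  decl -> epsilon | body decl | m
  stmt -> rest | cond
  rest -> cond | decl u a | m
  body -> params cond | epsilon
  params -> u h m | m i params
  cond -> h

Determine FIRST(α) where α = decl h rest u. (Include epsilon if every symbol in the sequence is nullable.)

Add FIRST(decl)\{epsilon} = { m, u }; decl is nullable, continue.
h is a terminal; add {h} and stop.

{ h, m, u }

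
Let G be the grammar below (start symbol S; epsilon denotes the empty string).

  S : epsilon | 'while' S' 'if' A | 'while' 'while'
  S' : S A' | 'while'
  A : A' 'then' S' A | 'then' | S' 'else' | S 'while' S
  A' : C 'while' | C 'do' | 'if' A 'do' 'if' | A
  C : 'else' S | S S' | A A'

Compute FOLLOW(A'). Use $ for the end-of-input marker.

{ 'do', 'else', 'if', 'then', 'while' }

In S' : S A': A' is at the end, add FOLLOW(S') = { 'do', 'else', 'if', 'then', 'while' }.
In A : A' 'then' S' A: add FIRST('then' S' A) = { 'then' }.
In C : A A': A' is at the end, add FOLLOW(C) = { 'do', 'while' }.
Union: FOLLOW(A') = { 'do', 'else', 'if', 'then', 'while' }.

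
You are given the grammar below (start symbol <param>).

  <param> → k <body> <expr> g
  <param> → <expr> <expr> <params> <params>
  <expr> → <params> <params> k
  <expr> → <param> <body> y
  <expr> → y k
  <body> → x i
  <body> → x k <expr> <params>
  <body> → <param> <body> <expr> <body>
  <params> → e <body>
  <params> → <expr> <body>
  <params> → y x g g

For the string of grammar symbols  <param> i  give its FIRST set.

Add FIRST(<param>) = { e, k, y }; <param> is not nullable, stop.

{ e, k, y }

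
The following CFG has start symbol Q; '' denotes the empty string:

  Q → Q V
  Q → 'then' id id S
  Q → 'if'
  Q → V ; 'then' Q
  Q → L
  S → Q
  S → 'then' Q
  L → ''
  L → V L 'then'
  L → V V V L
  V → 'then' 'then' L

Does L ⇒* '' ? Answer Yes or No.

L has an ''-production, so L ⇒ ''.

Yes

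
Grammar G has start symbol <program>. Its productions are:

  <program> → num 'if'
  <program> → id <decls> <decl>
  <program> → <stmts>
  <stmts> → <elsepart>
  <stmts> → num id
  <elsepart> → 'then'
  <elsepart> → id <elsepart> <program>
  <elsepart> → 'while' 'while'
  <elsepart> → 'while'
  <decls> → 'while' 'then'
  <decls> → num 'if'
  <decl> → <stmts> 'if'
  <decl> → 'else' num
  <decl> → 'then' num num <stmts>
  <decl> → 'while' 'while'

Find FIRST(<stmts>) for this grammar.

{ 'then', 'while', id, num }

From <stmts> → <elsepart>: add FIRST(<elsepart>) = { 'then', 'while', id }.
<stmts> → num id contributes {num}.
Union: FIRST(<stmts>) = { 'then', 'while', id, num }.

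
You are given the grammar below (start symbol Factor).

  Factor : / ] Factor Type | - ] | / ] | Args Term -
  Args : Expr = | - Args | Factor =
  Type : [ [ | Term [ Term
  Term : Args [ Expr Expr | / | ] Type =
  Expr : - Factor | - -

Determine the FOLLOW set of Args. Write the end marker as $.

{ -, /, [, ] }

In Factor : Args Term -: add FIRST(Term -) = { -, /, ] }.
In Args : - Args: Args is at the end, add FOLLOW(Args) = { -, /, [, ] }.
In Term : Args [ Expr Expr: add FIRST([ Expr Expr) = { [ }.
Union: FOLLOW(Args) = { -, /, [, ] }.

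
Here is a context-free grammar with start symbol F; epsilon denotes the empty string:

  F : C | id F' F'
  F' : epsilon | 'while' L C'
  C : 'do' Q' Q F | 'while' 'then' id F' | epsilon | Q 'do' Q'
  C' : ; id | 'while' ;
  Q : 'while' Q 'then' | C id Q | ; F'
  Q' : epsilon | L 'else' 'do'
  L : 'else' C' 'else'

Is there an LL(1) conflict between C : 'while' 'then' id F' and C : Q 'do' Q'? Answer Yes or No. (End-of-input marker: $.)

FIRST('while' 'then' id F') = { 'while' } and FIRST(Q 'do' Q') = { 'do', 'while', ;, id }.
Both contain 'while', so the two alternatives are not disjoint — LL(1) conflict.

Yes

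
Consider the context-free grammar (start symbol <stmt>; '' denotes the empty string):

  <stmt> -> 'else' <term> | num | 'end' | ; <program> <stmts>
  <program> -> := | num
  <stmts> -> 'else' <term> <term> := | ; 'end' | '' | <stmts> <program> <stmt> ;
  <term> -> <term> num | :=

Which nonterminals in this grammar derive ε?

Directly nullable (have an ''-production): <stmts>.
No other nonterminal has a production whose RHS symbols are all nullable.

{ <stmts> }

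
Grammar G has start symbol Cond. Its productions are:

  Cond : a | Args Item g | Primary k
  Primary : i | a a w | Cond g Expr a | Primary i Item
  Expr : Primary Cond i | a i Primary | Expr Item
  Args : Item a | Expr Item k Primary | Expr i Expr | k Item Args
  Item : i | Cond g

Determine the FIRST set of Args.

{ a, i, k }

From Args : Item a: add FIRST(Item) = { a, i, k }.
From Args : Expr Item k Primary: add FIRST(Expr) = { a, i, k }.
From Args : Expr i Expr: add FIRST(Expr) = { a, i, k }.
Args : k Item Args contributes {k}.
Union: FIRST(Args) = { a, i, k }.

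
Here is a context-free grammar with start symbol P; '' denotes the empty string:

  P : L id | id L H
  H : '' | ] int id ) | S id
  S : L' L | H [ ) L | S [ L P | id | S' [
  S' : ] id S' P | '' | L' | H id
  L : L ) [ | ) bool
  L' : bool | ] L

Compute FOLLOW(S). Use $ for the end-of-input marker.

In H : S id: add FIRST(id) = { id }.
In S : S [ L P: add FIRST([ L P) = { [ }.
Union: FOLLOW(S) = { [, id }.

{ [, id }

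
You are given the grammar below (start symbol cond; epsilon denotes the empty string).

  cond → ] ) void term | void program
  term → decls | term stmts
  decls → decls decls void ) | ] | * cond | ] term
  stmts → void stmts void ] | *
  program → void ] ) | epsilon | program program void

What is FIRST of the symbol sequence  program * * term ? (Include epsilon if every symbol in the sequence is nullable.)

Add FIRST(program)\{epsilon} = { void }; program is nullable, continue.
* is a terminal; add {*} and stop.

{ *, void }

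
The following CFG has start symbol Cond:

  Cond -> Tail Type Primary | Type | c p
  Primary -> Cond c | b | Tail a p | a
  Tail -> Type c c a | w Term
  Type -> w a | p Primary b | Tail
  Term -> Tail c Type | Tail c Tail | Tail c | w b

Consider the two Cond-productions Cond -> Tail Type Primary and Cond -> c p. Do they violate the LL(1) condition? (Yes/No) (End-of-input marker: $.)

No

FIRST(Tail Type Primary) = { p, w } and FIRST(c p) = { c }.
The FIRST sets are disjoint and neither alternative is nullable — no conflict.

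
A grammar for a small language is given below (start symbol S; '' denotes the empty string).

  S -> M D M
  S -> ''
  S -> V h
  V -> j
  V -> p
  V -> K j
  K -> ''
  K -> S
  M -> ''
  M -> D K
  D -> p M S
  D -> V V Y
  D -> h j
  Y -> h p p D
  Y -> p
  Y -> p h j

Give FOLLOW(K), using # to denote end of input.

{ #, h, j, p }

In V -> K j: add FIRST(j) = { j }.
In M -> D K: K is at the end, add FOLLOW(M) = { #, h, j, p }.
Union: FOLLOW(K) = { #, h, j, p }.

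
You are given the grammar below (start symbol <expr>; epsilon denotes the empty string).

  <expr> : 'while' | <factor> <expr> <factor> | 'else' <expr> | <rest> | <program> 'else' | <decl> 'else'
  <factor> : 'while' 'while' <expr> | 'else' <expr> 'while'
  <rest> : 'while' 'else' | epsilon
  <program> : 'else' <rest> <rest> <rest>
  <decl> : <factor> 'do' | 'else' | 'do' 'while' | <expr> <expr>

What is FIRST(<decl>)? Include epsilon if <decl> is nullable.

From <decl> : <factor> 'do': add FIRST(<factor>) = { 'else', 'while' }.
<decl> : 'else' contributes {'else'}.
<decl> : 'do' 'while' contributes {'do'}.
From <decl> : <expr> <expr>: <expr>, <expr> nullable, take FIRST(<expr>) ∪ FIRST(<expr>) = { 'do', 'else', 'while' }; also epsilon since the whole RHS is nullable.
Union: FIRST(<decl>) = { 'do', 'else', 'while', epsilon }.

{ 'do', 'else', 'while', epsilon }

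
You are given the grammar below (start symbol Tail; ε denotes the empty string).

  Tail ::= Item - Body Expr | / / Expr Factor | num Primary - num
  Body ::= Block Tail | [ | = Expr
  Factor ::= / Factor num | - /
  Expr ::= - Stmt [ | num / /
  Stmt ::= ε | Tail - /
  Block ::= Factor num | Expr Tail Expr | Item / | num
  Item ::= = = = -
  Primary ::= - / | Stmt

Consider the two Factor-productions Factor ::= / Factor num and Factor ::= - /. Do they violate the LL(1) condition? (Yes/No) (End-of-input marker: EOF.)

No

FIRST(/ Factor num) = { / } and FIRST(- /) = { - }.
The FIRST sets are disjoint and neither alternative is nullable — no conflict.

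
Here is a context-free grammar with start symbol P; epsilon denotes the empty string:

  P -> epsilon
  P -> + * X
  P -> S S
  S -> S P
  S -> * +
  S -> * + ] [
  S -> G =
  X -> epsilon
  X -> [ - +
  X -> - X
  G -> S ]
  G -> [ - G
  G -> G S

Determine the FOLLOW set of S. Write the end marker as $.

In P -> S S: add FIRST(S) = { *, [ }.
In P -> S S: S is at the end, add FOLLOW(P) = { $, *, +, =, [, ] }.
In S -> S P: add FIRST(P)\{epsilon} = { *, +, [ }.
  Since P is nullable, also add FOLLOW(S) = { $, *, +, =, [, ] }.
In G -> S ]: add FIRST(]) = { ] }.
In G -> G S: S is at the end, add FOLLOW(G) = { *, =, [ }.
Union: FOLLOW(S) = { $, *, +, =, [, ] }.

{ $, *, +, =, [, ] }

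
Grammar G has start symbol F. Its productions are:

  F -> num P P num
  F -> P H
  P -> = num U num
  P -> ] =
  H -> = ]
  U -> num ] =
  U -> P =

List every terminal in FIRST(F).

F -> num P P num contributes {num}.
From F -> P H: add FIRST(P) = { =, ] }.
Union: FIRST(F) = { =, ], num }.

{ =, ], num }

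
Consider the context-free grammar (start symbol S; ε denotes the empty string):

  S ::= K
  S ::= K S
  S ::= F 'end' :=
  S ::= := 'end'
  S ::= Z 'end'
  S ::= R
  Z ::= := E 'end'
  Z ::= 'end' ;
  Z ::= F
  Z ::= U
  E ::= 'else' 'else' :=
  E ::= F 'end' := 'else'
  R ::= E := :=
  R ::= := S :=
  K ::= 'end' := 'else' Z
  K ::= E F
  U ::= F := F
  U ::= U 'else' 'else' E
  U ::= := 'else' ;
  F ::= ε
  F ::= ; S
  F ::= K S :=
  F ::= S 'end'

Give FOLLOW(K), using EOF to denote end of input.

{ EOF, 'else', 'end', :=, ; }

In S ::= K: K is at the end, add FOLLOW(S) = { EOF, 'else', 'end', :=, ; }.
In S ::= K S: add FIRST(S) = { 'else', 'end', :=, ; }.
In F ::= K S :=: add FIRST(S :=) = { 'else', 'end', :=, ; }.
Union: FOLLOW(K) = { EOF, 'else', 'end', :=, ; }.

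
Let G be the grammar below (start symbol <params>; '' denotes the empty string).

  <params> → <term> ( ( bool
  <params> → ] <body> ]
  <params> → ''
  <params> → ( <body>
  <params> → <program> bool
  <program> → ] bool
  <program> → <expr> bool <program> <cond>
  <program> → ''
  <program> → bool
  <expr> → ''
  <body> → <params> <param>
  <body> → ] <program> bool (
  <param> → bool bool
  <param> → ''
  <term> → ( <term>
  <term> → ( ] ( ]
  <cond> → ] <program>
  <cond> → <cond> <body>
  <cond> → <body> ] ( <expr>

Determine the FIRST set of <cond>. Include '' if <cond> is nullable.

<cond> → ] <program> contributes {]}.
From <cond> → <cond> <body>: add FIRST(<cond>) = { (, ], bool }.
From <cond> → <body> ] ( <expr>: <body> nullable, take FIRST(<body>) ∪ {]} = { (, ], bool }.
Union: FIRST(<cond>) = { (, ], bool }.

{ (, ], bool }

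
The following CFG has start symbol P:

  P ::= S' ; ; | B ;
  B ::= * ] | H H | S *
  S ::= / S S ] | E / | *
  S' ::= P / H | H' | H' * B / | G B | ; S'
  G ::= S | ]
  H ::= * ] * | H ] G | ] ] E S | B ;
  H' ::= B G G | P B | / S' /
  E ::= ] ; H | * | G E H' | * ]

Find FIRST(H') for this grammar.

{ *, /, ;, ] }

From H' ::= B G G: add FIRST(B) = { *, /, ] }.
From H' ::= P B: add FIRST(P) = { *, /, ;, ] }.
H' ::= / S' / contributes {/}.
Union: FIRST(H') = { *, /, ;, ] }.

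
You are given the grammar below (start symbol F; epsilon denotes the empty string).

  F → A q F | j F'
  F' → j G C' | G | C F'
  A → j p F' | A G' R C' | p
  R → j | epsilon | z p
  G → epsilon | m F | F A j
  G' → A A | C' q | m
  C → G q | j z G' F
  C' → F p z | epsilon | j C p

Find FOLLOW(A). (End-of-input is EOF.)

{ j, m, p, q, z }

In F → A q F: add FIRST(q F) = { q }.
In A → A G' R C': add FIRST(G' R C') = { j, m, p, q }.
In G → F A j: add FIRST(j) = { j }.
In G' → A A: add FIRST(A) = { j, p }.
In G' → A A: A is at the end, add FOLLOW(G') = { j, m, p, q, z }.
Union: FOLLOW(A) = { j, m, p, q, z }.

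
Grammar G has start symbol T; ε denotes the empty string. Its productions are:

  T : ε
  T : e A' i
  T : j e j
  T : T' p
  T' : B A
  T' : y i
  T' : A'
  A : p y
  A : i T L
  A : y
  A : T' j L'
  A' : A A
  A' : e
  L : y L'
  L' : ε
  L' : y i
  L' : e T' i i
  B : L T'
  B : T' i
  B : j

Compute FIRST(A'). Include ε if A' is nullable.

{ e, i, j, p, y }

From A' : A A: add FIRST(A) = { e, i, j, p, y }.
A' : e contributes {e}.
Union: FIRST(A') = { e, i, j, p, y }.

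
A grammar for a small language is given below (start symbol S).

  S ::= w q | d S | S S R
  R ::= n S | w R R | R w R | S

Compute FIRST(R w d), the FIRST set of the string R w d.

{ d, n, w }

Add FIRST(R) = { d, n, w }; R is not nullable, stop.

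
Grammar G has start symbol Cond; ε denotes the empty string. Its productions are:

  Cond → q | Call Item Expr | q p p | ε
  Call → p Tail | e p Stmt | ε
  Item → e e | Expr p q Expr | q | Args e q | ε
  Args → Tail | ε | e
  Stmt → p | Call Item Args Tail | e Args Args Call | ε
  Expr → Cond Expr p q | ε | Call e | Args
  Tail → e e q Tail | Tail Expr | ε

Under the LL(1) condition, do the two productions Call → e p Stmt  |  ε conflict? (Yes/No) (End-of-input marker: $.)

FIRST(e p Stmt) = { e } and FIRST(ε) = { ε }.
The second alternative is nullable and FOLLOW(Call) = { $, e, p, q } shares e with FIRST of the first — conflict.

Yes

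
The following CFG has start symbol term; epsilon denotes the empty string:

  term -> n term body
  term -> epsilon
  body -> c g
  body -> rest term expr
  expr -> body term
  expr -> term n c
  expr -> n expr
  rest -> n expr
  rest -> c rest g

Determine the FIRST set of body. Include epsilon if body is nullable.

{ c, n }

body -> c g contributes {c}.
From body -> rest term expr: add FIRST(rest) = { c, n }.
Union: FIRST(body) = { c, n }.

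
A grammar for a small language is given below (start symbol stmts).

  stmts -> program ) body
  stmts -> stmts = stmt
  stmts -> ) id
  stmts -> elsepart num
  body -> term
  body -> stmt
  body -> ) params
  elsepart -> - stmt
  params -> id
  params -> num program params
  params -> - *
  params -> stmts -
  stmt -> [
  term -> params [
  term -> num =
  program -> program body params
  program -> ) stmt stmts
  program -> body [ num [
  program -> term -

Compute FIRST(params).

{ ), -, [, id, num }

params -> id contributes {id}.
params -> num program params contributes {num}.
params -> - * contributes {-}.
From params -> stmts -: add FIRST(stmts) = { ), -, [, id, num }.
Union: FIRST(params) = { ), -, [, id, num }.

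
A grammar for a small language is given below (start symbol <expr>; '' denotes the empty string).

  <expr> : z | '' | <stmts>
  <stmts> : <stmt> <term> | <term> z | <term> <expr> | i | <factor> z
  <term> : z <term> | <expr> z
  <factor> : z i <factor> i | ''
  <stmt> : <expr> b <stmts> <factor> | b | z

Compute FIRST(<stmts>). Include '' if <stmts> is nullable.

From <stmts> : <stmt> <term>: add FIRST(<stmt>) = { b, i, z }.
From <stmts> : <term> z: add FIRST(<term>) = { b, i, z }.
From <stmts> : <term> <expr>: add FIRST(<term>) = { b, i, z }.
<stmts> : i contributes {i}.
From <stmts> : <factor> z: <factor> nullable, take FIRST(<factor>) ∪ {z} = { z }.
Union: FIRST(<stmts>) = { b, i, z }.

{ b, i, z }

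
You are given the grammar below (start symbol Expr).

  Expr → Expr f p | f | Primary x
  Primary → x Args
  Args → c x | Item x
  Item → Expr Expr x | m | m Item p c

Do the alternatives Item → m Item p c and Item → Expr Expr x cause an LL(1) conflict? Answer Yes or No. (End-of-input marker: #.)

FIRST(m Item p c) = { m } and FIRST(Expr Expr x) = { f, x }.
The FIRST sets are disjoint and neither alternative is nullable — no conflict.

No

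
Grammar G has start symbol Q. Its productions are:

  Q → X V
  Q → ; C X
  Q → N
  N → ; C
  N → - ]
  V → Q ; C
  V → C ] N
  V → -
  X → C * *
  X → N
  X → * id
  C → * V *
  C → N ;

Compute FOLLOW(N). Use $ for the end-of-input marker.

In Q → N: N is at the end, add FOLLOW(Q) = { $, ; }.
In V → C ] N: N is at the end, add FOLLOW(V) = { $, *, ; }.
In X → N: N is at the end, add FOLLOW(X) = { $, *, -, ; }.
In C → N ;: add FIRST(;) = { ; }.
Union: FOLLOW(N) = { $, *, -, ; }.

{ $, *, -, ; }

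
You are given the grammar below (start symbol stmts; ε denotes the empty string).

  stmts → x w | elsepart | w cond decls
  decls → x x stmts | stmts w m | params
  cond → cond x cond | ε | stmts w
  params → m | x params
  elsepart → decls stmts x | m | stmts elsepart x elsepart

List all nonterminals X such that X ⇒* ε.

{ cond }

Directly nullable (have an ε-production): cond.
No other nonterminal has a production whose RHS symbols are all nullable.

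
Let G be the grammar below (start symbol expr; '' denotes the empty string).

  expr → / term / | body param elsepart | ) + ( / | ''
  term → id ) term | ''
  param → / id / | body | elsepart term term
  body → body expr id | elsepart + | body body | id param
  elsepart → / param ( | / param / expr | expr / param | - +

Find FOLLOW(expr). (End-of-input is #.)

expr is the start symbol, so # ∈ FOLLOW(expr).
In body → body expr id: add FIRST(id) = { id }.
In elsepart → / param / expr: expr is at the end, add FOLLOW(elsepart) = { #, (, ), +, -, /, id }.
In elsepart → expr / param: add FIRST(/ param) = { / }.
Union: FOLLOW(expr) = { #, (, ), +, -, /, id }.

{ #, (, ), +, -, /, id }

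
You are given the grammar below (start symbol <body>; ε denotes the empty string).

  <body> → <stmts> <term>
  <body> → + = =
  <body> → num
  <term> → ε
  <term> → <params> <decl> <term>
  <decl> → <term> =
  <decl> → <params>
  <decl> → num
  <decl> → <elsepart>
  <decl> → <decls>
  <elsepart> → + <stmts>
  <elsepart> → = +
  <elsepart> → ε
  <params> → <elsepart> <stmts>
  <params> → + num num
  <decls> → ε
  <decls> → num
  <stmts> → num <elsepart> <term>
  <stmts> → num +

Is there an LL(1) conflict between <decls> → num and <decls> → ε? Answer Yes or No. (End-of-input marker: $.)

Yes

FIRST(num) = { num } and FIRST(ε) = { ε }.
The second alternative is nullable and FOLLOW(<decls>) = { $, +, =, num } shares num with FIRST of the first — conflict.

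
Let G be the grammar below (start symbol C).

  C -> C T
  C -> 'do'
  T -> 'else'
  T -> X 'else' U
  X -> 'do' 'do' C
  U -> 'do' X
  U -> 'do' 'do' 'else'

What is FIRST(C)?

{ 'do' }

From C -> C T: add FIRST(C) = { 'do' }.
C -> 'do' contributes {'do'}.
Union: FIRST(C) = { 'do' }.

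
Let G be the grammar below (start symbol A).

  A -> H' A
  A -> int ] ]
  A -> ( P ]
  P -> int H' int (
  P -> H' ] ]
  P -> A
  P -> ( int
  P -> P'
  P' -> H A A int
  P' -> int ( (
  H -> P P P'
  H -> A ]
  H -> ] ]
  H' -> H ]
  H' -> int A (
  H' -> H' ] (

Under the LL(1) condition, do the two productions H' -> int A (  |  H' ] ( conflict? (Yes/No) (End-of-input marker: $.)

Yes

FIRST(int A () = { int } and FIRST(H' ] () = { (, ], int }.
Both contain int, so the two alternatives are not disjoint — LL(1) conflict.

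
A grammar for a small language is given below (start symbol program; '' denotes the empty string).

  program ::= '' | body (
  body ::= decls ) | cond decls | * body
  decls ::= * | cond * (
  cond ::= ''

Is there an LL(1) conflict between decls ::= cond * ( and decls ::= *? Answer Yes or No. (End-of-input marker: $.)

FIRST(cond * () = { * } and FIRST(*) = { * }.
Both contain *, so the two alternatives are not disjoint — LL(1) conflict.

Yes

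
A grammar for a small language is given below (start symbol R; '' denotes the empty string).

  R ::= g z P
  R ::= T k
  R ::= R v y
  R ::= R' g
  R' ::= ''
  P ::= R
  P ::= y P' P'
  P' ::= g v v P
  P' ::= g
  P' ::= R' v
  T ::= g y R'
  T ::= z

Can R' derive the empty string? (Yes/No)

R' has an ''-production, so R' ⇒ ''.

Yes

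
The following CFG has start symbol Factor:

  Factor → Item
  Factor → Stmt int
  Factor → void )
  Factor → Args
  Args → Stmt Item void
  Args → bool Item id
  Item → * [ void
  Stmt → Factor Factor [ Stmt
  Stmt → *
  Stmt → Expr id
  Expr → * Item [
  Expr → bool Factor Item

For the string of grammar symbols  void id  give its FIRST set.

{ void }

void is a terminal; add {void} and stop.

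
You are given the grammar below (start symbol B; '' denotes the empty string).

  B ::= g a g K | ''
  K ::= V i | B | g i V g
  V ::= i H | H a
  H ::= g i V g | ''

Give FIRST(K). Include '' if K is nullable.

From K ::= V i: add FIRST(V) = { a, g, i }.
From K ::= B: add FIRST(B) = { g, '' } (including '' since B is nullable).
K ::= g i V g contributes {g}.
Union: FIRST(K) = { a, g, i, '' }.

{ a, g, i, '' }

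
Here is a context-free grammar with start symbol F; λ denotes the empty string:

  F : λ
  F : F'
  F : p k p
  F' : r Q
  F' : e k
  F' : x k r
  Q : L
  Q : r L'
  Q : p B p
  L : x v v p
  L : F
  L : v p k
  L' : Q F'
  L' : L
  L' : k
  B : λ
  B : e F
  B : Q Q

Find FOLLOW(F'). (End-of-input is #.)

{ #, e, p, r, v, x }

In F : F': F' is at the end, add FOLLOW(F) = { #, e, p, r, v, x }.
In L' : Q F': F' is at the end, add FOLLOW(L') = { #, e, p, r, v, x }.
Union: FOLLOW(F') = { #, e, p, r, v, x }.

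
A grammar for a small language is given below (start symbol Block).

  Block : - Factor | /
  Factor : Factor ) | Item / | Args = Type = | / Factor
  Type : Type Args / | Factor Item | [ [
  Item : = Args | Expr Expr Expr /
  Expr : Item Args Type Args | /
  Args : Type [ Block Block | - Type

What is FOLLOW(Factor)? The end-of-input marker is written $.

In Block : - Factor: Factor is at the end, add FOLLOW(Block) = { $, -, /, =, [ }.
In Factor : Factor ): add FIRST()) = { ) }.
In Factor : / Factor: Factor is at the end, add FOLLOW(Factor) = { $, ), -, /, =, [ }.
In Type : Factor Item: add FIRST(Item) = { /, = }.
Union: FOLLOW(Factor) = { $, ), -, /, =, [ }.

{ $, ), -, /, =, [ }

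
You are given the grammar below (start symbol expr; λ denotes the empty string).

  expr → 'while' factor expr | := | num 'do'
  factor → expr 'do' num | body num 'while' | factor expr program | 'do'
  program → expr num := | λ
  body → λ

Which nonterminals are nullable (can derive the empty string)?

Directly nullable (have an λ-production): program, body.
No other nonterminal has a production whose RHS symbols are all nullable.

{ body, program }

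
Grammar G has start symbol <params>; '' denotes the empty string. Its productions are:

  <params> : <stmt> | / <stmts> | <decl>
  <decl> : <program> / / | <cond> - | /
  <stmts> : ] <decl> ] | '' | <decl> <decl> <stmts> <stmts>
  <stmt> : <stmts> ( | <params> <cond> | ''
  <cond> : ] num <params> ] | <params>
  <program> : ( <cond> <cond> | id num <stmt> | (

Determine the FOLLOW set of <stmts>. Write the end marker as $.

{ $, (, -, /, ], id }

In <params> : / <stmts>: <stmts> is at the end, add FOLLOW(<params>) = { $, (, -, /, ], id }.
In <stmts> : <decl> <decl> <stmts> <stmts>: add FIRST(<stmts>)\{''} = { (, -, /, ], id }.
  Since <stmts> is nullable, also add FOLLOW(<stmts>) = { $, (, -, /, ], id }.
In <stmts> : <decl> <decl> <stmts> <stmts>: <stmts> is at the end, add FOLLOW(<stmts>) = { $, (, -, /, ], id }.
In <stmt> : <stmts> (: add FIRST(() = { ( }.
Union: FOLLOW(<stmts>) = { $, (, -, /, ], id }.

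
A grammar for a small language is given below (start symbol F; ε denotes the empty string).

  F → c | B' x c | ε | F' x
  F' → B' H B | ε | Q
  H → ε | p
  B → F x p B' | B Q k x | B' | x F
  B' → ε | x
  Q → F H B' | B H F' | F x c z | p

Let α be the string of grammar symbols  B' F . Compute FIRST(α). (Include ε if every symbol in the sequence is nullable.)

Add FIRST(B')\{ε} = { x }; B' is nullable, continue.
Add FIRST(F)\{ε} = { c, k, p, x }; F is nullable, continue.
Every symbol is nullable, so include ε.

{ c, k, p, x, ε }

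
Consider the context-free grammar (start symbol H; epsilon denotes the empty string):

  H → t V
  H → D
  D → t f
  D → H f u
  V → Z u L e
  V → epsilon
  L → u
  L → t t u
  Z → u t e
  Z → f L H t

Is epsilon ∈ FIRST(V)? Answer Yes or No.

Yes

V has an epsilon-production, so V ⇒ epsilon.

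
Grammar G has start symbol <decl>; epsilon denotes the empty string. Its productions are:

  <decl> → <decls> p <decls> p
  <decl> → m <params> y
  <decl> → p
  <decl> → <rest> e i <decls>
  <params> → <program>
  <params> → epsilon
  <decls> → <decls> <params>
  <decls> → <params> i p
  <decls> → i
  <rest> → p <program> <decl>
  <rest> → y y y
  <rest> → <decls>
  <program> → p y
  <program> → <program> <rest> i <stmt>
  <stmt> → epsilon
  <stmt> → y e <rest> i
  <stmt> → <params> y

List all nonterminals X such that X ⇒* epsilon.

{ <params>, <stmt> }

Directly nullable (have an epsilon-production): <params>, <stmt>.
No other nonterminal has a production whose RHS symbols are all nullable.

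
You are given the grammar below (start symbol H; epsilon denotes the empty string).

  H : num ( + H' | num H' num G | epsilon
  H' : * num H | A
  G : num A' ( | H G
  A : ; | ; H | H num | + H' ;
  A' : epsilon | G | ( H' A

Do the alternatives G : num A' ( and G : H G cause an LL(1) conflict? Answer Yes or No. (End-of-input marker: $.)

Yes

FIRST(num A' () = { num } and FIRST(H G) = { num }.
Both contain num, so the two alternatives are not disjoint — LL(1) conflict.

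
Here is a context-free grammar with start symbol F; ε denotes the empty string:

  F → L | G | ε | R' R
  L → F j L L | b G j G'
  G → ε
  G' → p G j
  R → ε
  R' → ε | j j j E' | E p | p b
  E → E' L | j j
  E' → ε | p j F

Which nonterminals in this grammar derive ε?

Directly nullable (have an ε-production): F, G, R, R', E'.
No other nonterminal has a production whose RHS symbols are all nullable.

{ E', F, G, R, R' }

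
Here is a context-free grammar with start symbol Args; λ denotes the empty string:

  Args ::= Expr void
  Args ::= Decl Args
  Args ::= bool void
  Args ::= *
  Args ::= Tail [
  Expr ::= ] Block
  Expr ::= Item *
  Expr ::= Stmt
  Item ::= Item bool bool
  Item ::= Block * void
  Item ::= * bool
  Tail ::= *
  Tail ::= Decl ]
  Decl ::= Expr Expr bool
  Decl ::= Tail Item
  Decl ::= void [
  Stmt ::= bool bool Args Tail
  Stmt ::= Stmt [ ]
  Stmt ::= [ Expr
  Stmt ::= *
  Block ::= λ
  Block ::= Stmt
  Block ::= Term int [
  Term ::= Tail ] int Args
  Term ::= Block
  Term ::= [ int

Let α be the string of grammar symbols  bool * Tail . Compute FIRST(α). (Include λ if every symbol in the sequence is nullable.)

bool is a terminal; add {bool} and stop.

{ bool }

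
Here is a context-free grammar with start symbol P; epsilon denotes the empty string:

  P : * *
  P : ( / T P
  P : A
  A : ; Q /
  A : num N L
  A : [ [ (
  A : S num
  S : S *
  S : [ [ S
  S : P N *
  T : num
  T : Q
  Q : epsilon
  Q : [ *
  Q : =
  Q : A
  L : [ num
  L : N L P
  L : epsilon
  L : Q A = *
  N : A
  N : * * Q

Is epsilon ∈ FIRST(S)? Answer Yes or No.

No

Nullable nonterminals: L, Q, T.
No production of S has an RHS whose symbols are all nullable, so S is not nullable.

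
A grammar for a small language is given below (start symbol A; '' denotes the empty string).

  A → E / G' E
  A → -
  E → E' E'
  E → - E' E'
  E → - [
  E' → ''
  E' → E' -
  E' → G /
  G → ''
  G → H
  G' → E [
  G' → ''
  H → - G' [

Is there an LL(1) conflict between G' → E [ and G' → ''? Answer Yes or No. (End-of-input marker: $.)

FIRST(E [) = { -, /, [ } and FIRST('') = { '' }.
The second alternative is nullable and FOLLOW(G') = { $, -, /, [ } shares - with FIRST of the first — conflict.

Yes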